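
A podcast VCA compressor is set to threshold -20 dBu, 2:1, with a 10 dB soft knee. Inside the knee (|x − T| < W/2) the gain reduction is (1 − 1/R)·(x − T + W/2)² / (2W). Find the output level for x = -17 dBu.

-18.6 dBu

x − T + W/2 = -17 − (-20) + 5 = 8.
GR = (1 − 1/2) × 8² / 20 = 0.5 × 64 / 20 = 1.6 dB.
Output = -17 − 1.6 = -18.6 dBu.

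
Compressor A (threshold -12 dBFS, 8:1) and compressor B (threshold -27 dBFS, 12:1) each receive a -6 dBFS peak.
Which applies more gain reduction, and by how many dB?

A: 6 dB over, compressed to 0.75 dB over, so 5.25 dB of GR.
B: 21 dB over, compressed to 1.75 dB over, so 19.25 dB of GR.
B applies 14 dB more gain reduction.

B, by 14 dB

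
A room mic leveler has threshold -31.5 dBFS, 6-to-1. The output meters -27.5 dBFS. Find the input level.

That's 4 dB above the -31.5 dBFS threshold.
Undo the ratio: input overshoot = 4 × 6 = 24 dB, giving input = -7.5 dBFS.

-7.5 dBFS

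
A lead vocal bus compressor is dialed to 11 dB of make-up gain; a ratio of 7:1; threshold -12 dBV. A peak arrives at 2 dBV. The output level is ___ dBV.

2 dBV sits 14 dB over threshold.
7:1 compression reduces that to 14/7 = 2 dB over.
Output = -12 + 2 = -10 dBV; make-up adds 11 dB, giving 1 dBV.

1 dBV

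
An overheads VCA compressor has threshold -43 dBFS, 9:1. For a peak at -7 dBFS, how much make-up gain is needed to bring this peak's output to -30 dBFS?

9 dB

Overshoot 36 dB → 36/9 = 4 dB after compression, so the compressed level is -43 + 4 = -39 dBFS.
Make-up = target − compressed = -30 − (-39) = 9 dB.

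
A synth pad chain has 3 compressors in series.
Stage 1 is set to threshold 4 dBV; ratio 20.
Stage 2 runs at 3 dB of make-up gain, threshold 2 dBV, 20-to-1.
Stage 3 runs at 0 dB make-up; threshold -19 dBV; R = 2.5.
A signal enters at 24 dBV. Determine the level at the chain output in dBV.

-9.34 dBV

Stage 1: overshoot 20 dB → 20/20 = 1 dB → 5 dBV.
Stage 2: 5 dBV is 3 dB over 2 dBV; at 20:1 that becomes 0.15 dB over, giving 2.15 dBV; +3 dB make-up → 5.15 dBV.
Stage 3: 24.15 dB above -19 dBV, reduced 2.5:1 to 9.66 dB above → -9.34 dBV.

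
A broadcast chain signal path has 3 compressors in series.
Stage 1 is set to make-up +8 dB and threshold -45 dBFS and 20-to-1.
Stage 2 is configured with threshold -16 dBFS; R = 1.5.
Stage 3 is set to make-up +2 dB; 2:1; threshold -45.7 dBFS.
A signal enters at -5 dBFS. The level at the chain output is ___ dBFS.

Stage 1: overshoot 40 dB → 40/20 = 2 dB → -43 dBFS; +8 dB make-up → -35 dBFS.
Stage 2: -35 dBFS ≤ -16 dBFS, so stage 2 doesn't engage; output -35 dBFS.
Stage 3: overshoot 10.7 dB → 10.7/2 = 5.35 dB → -40.35 dBFS; +2 dB make-up → -38.35 dBFS.

-38.35 dBFS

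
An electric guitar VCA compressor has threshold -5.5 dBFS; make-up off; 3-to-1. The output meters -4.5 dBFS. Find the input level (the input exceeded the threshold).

The compressed level sits -4.5 − (-5.5) = 1 dB over threshold.
Input overshoot = R × output overshoot = 3 dB → input = -5.5 + 3 = -2.5 dBFS.

-2.5 dBFS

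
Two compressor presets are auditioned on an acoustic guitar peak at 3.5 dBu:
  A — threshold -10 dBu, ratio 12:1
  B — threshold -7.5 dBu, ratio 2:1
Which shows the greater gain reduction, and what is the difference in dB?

A, by 6.875 dB

A: overshoot 13.5 dB → output overshoot 1.125 dB → GR 12.375 dB.
B: overshoot 11 dB → output overshoot 5.5 dB → GR 5.5 dB.
A reduces 6.875 dB more.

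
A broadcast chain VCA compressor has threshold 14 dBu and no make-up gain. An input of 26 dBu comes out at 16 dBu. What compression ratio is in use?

Input overshoot = 26 − 14 = 12 dB; output overshoot = 16 − 14 = 2 dB.
Ratio = 12 / 2 = 6.

6:1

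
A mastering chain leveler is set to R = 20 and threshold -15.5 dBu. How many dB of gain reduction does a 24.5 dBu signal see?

The signal is 40 dB above threshold.
At 20:1, output sits 40/20 = 2 dB above threshold.
GR = overshoot in − overshoot out = 40 − 2 = 38 dB.

38 dB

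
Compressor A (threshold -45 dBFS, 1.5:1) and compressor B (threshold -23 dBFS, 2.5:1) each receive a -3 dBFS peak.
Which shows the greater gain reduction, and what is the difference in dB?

A, by 2 dB

A: 42 dB over, compressed to 28 dB over, so 14 dB of GR.
B: 20 dB over, compressed to 8 dB over, so 12 dB of GR.
A applies 2 dB more gain reduction.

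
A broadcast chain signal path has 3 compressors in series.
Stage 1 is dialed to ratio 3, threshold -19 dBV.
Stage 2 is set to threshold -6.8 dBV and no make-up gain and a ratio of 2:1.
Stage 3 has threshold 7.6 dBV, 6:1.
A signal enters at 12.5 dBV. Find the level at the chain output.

-8.5 dBV

Stage 1: 12.5 dBV is 31.5 dB over -19 dBV; at 3:1 that becomes 10.5 dB over, giving -8.5 dBV.
Stage 2: -8.5 dBV ≤ -6.8 dBV, so stage 2 doesn't engage; output -8.5 dBV.
Stage 3: below threshold (-8.5 ≤ 7.6); passes unchanged; output -8.5 dBV.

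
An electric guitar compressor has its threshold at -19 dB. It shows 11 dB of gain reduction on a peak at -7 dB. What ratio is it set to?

12:1

Input overshoot = -7 − (-19) = 12 dB.
Output overshoot = 12 − 11 = 1 dB.
Ratio = input overshoot / output overshoot = 12 / 1 = 12.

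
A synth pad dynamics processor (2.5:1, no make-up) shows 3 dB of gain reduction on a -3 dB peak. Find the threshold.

-8 dB

Input is 5 dB above T (since output overshoot × R = input overshoot: (-6 − T)·2.5 = -3 − T gives T = -8 dB).
Check: -8 + (-3 − (-8))/2.5 = -8 + 2 = -6 dB. ✓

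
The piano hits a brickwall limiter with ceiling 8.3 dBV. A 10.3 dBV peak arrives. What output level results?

8.3 dBV

The limiter clamps the peak to its 8.3 dBV ceiling.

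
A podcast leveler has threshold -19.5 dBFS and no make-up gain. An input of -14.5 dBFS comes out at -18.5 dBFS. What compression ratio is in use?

5:1

Input overshoot = -14.5 − (-19.5) = 5 dB; output overshoot = -18.5 − (-19.5) = 1 dB.
Ratio = 5 / 1 = 5.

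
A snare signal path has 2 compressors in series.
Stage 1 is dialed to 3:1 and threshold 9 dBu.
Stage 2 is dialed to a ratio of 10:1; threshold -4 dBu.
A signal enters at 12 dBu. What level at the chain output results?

Stage 1: 12 dBu is 3 dB over 9 dBu; at 3:1 that becomes 1 dB over, giving 10 dBu.
Stage 2: 14 dB above -4 dBu, reduced 10:1 to 1.4 dB above → -2.6 dBu.

-2.6 dBu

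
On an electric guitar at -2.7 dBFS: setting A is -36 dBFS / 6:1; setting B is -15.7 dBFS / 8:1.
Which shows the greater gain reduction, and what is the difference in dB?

A: GR = 33.3 − 33.3/6 = 27.75 dB.
B: GR = 13 − 13/8 = 11.375 dB.
Difference: 16.375 dB in favour of A.

A, by 16.375 dB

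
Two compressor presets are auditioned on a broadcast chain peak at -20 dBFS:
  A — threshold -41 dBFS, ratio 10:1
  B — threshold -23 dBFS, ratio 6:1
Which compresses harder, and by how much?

A: GR = 21 − 21/10 = 18.9 dB.
B: GR = 3 − 3/6 = 2.5 dB.
A applies 16.4 dB more gain reduction.

A, by 16.4 dB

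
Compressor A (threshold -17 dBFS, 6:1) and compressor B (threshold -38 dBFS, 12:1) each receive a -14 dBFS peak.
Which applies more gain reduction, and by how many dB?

A: 3 dB over, compressed to 0.5 dB over, so 2.5 dB of GR.
B: 24 dB over, compressed to 2 dB over, so 22 dB of GR.
B reduces 19.5 dB more.

B, by 19.5 dB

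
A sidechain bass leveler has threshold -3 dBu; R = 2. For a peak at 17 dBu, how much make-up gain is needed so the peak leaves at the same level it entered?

10 dB

The peak compresses to -3 + 20/2 = 7 dBu.
To reach 17 dBu requires 17 − 7 = 10 dB of make-up.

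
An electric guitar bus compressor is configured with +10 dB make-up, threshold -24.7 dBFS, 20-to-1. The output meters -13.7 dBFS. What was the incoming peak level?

-4.7 dBFS

Remove make-up: -13.7 − 10 = -23.7 dBFS.
The compressed level sits -23.7 − (-24.7) = 1 dB over threshold.
Input overshoot = R × output overshoot = 20 dB → input = -24.7 + 20 = -4.7 dBFS.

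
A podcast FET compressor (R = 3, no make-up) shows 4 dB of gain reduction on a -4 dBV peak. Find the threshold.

-10 dBV

Let T be the threshold. Output overshoot = (input overshoot)/R, so -8 − T = (-4 − T)/3.
3·(-8 − T) = -4 − T → 2·T = -24 − (-4) = -20.
T = -20/2 = -10 dBV.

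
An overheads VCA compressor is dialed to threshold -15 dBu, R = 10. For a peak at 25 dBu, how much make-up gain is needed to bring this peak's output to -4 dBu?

Without make-up, output = threshold + overshoot/10 = -15 + 4 = -11 dBu.
Gap to target: 7 dB.

7 dB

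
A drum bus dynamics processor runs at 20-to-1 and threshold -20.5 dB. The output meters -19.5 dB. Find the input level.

The compressed level sits -19.5 − (-20.5) = 1 dB over threshold.
Before 20:1 compression the overshoot was 1 × 20 = 20 dB, so input = -20.5 + 20 = -0.5 dB.

-0.5 dB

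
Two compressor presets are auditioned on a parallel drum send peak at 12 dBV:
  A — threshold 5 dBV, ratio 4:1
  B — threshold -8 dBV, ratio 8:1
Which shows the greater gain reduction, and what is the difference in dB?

A: GR = 7 − 7/4 = 5.25 dB.
B: GR = 20 − 20/8 = 17.5 dB.
Difference: 12.25 dB in favour of B.

B, by 12.25 dB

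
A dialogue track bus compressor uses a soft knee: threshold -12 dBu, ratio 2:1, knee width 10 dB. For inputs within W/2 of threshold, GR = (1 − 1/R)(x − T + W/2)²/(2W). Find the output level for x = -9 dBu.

x − T + W/2 = -9 − (-12) + 5 = 8.
GR = (1 − 1/2) × 8² / 20 = 0.5 × 64 / 20 = 1.6 dB.
Output = -9 − 1.6 = -10.6 dBu.

-10.6 dBu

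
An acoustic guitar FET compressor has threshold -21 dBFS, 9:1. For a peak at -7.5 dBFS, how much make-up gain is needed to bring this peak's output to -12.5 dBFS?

The peak compresses to -21 + 13.5/9 = -19.5 dBFS.
To reach -12.5 dBFS requires -12.5 − (-19.5) = 7 dB of make-up.

7 dB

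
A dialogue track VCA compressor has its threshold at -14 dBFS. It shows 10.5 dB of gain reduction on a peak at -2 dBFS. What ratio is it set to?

Input overshoot = -2 − (-14) = 12 dB.
Output overshoot = 12 − 10.5 = 1.5 dB.
Ratio = input overshoot / output overshoot = 12 / 1.5 = 8.

8:1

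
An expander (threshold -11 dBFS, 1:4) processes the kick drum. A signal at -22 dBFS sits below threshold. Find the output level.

Undershoot = (-11) − (-22) = 11 dB.
At 1:4, that expands to 44 dB under threshold.
Output = -11 − 44 = -55 dBFS.

-55 dBFS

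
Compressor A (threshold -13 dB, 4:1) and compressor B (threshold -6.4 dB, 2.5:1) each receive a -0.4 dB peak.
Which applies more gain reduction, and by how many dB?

A: GR = 12.6 − 12.6/4 = 9.45 dB.
B: GR = 6 − 6/2.5 = 3.6 dB.
A reduces 5.85 dB more.

A, by 5.85 dB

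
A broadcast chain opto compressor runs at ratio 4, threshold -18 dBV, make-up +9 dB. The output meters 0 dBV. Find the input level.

Before make-up, the level was 0 − 9 = -9 dBV.
The compressed level sits -9 − (-18) = 9 dB over threshold.
Before 4:1 compression the overshoot was 9 × 4 = 36 dB, so input = -18 + 36 = 18 dBV.

18 dBV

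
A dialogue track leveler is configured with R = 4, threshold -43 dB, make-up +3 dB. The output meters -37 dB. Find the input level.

Stripping the +3 dB make-up gives -40 dB at the gain stage.
That's 3 dB above the -43 dB threshold.
Before 4:1 compression the overshoot was 3 × 4 = 12 dB, so input = -43 + 12 = -31 dB.

-31 dB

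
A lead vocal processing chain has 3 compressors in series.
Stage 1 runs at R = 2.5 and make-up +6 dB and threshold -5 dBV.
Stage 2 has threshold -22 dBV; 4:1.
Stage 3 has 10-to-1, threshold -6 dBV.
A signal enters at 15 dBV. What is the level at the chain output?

Stage 1: overshoot 20 dB → 20/2.5 = 8 dB → 3 dBV; +6 dB make-up → 9 dBV.
Stage 2: 31 dB above -22 dBV, reduced 4:1 to 7.75 dB above → -14.25 dBV.
Stage 3: -14.25 dBV ≤ -6 dBV, so stage 3 doesn't engage; output -14.25 dBV.

-14.25 dBV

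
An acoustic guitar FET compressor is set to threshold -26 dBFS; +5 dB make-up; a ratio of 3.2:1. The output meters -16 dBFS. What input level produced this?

Remove make-up: -16 − 5 = -21 dBFS.
That's 5 dB above the -26 dBFS threshold.
Before 3.2:1 compression the overshoot was 5 × 3.2 = 16 dB, so input = -26 + 16 = -10 dBFS.

-10 dBFS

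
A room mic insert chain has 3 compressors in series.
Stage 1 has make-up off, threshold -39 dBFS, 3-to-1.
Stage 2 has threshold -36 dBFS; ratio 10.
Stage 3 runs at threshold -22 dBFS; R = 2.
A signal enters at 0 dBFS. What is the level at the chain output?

Stage 1: 39 dB above -39 dBFS, reduced 3:1 to 13 dB above → -26 dBFS.
Stage 2: overshoot 10 dB → 10/10 = 1 dB → -35 dBFS.
Stage 3: below threshold (-35 ≤ -22); passes unchanged; output -35 dBFS.

-35 dBFS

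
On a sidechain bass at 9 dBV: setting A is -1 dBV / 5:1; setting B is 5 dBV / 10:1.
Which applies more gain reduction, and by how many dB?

A, by 4.4 dB

A: overshoot 10 dB → output overshoot 2 dB → GR 8 dB.
B: overshoot 4 dB → output overshoot 0.4 dB → GR 3.6 dB.
A reduces 4.4 dB more.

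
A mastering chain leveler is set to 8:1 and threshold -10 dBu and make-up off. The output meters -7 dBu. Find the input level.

The compressed level sits -7 − (-10) = 3 dB over threshold.
Input overshoot = R × output overshoot = 24 dB → input = -10 + 24 = 14 dBu.

14 dBu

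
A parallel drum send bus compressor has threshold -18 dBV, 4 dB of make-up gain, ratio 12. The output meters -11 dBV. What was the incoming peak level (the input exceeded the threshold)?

Before make-up, the level was -11 − 4 = -15 dBV.
The compressed level sits -15 − (-18) = 3 dB over threshold.
Undo the ratio: input overshoot = 3 × 12 = 36 dB, giving input = 18 dBV.

18 dBV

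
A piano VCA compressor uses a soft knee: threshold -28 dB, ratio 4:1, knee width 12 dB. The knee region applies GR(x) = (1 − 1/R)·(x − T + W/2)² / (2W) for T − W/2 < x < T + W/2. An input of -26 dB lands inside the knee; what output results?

x − T + W/2 = -26 − (-28) + 6 = 8.
GR = (1 − 1/4) × 8² / 24 = 0.75 × 64 / 24 = 2 dB.
Output = -26 − 2 = -28 dB.

-28 dB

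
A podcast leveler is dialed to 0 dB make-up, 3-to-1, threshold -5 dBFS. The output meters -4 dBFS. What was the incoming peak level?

The compressed level sits -4 − (-5) = 1 dB over threshold.
Undo the ratio: input overshoot = 1 × 3 = 3 dB, giving input = -2 dBFS.

-2 dBFS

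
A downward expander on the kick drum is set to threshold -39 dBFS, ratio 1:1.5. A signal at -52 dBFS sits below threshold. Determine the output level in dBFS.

Below threshold, a 1:1.5 expander applies gain = (1.5−1)×(T − x) of attenuation.
(1.5−1) × 13 = 6.5 dB, so output = -52 − 6.5 = -58.5 dBFS.

-58.5 dBFS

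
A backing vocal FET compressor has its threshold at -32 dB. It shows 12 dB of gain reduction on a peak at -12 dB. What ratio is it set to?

Input overshoot = -12 − (-32) = 20 dB.
Output overshoot = 20 − 12 = 8 dB.
Ratio = input overshoot / output overshoot = 20 / 8 = 2.5.

2.5:1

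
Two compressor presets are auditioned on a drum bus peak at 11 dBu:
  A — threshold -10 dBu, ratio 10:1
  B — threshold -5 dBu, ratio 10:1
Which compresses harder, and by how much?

A, by 4.5 dB

A: overshoot 21 dB → output overshoot 2.1 dB → GR 18.9 dB.
B: overshoot 16 dB → output overshoot 1.6 dB → GR 14.4 dB.
A applies 4.5 dB more gain reduction.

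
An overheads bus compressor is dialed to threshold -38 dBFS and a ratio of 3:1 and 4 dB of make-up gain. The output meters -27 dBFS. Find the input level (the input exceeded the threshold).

Stripping the +4 dB make-up gives -31 dBFS at the gain stage.
The compressed level sits -31 − (-38) = 7 dB over threshold.
Before 3:1 compression the overshoot was 7 × 3 = 21 dB, so input = -38 + 21 = -17 dBFS.

-17 dBFS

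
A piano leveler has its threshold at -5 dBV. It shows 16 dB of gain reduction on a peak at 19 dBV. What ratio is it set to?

3:1

Input overshoot = 19 − (-5) = 24 dB.
Output overshoot = 24 − 16 = 8 dB.
Ratio = input overshoot / output overshoot = 24 / 8 = 3.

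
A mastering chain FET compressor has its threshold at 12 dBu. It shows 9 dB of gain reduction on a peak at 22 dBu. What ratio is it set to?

10:1

Input overshoot = 22 − 12 = 10 dB.
Output overshoot = 10 − 9 = 1 dB.
Ratio = input overshoot / output overshoot = 10 / 1 = 10.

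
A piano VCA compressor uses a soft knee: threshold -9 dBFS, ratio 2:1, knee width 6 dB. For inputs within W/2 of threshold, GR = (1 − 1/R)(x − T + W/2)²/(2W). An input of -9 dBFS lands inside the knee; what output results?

-9.375 dBFS

x − T + W/2 = -9 − (-9) + 3 = 3.
GR = (1 − 1/2) × 3² / 12 = 0.5 × 9 / 12 = 0.375 dB.
Output = -9 − 0.375 = -9.375 dBFS.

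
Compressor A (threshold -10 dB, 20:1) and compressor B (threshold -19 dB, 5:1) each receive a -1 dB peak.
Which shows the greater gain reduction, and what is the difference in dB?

B, by 5.85 dB

A: overshoot 9 dB → output overshoot 0.45 dB → GR 8.55 dB.
B: overshoot 18 dB → output overshoot 3.6 dB → GR 14.4 dB.
B applies 5.85 dB more gain reduction.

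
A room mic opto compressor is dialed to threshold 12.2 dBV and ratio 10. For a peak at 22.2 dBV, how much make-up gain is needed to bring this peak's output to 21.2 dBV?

8 dB

Without make-up, output = threshold + overshoot/10 = 12.2 + 1 = 13.2 dBV.
Gap to target: 8 dB.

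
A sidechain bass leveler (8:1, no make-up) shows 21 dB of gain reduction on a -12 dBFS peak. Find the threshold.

Input is 24 dB above T (since output overshoot × R = input overshoot: (-33 − T)·8 = -12 − T gives T = -36 dBFS).
Check: -36 + (-12 − (-36))/8 = -36 + 3 = -33 dBFS. ✓

-36 dBFS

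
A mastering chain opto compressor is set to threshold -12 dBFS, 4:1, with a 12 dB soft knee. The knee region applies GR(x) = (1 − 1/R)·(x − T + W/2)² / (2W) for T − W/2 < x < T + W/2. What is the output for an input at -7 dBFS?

x − T + W/2 = -7 − (-12) + 6 = 11.
GR = (1 − 1/4) × 11² / 24 = 0.75 × 121 / 24 = 3.78125 dB.
Output = -7 − 3.78125 = -10.78125 dBFS.

-10.78125 dBFS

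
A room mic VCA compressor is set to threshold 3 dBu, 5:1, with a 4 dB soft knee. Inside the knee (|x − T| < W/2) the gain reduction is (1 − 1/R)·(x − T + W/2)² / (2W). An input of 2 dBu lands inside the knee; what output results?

x − T + W/2 = 2 − 3 + 2 = 1.
GR = (1 − 1/5) × 1² / 8 = 0.8 × 1 / 8 = 0.1 dB.
Output = 2 − 0.1 = 1.9 dBu.

1.9 dBu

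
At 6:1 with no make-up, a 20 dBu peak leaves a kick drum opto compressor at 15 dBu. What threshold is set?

Let T be the threshold. Output overshoot = (input overshoot)/R, so 15 − T = (20 − T)/6.
6·(15 − T) = 20 − T → 5·T = 90 − 20 = 70.
T = 70/5 = 14 dBu.

14 dBu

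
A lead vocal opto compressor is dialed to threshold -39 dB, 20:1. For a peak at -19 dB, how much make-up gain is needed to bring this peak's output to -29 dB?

9 dB

Overshoot 20 dB → 20/20 = 1 dB after compression, so the compressed level is -39 + 1 = -38 dB.
Make-up = target − compressed = -29 − (-38) = 9 dB.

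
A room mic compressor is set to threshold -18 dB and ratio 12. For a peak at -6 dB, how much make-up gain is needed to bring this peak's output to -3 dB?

14 dB

Overshoot 12 dB → 12/12 = 1 dB after compression, so the compressed level is -18 + 1 = -17 dB.
Make-up = target − compressed = -3 − (-17) = 14 dB.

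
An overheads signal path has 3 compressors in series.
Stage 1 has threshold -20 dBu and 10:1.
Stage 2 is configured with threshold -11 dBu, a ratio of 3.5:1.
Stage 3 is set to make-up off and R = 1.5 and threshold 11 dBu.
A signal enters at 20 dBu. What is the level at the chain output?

-16 dBu

Stage 1: overshoot 40 dB → 40/10 = 4 dB → -16 dBu.
Stage 2: below threshold (-16 ≤ -11); passes unchanged; output -16 dBu.
Stage 3: -16 dBu ≤ 11 dBu, so stage 3 doesn't engage; output -16 dBu.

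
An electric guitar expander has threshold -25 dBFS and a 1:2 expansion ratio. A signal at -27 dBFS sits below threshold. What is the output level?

Below threshold, a 1:2 expander applies gain = (2−1)×(T − x) of attenuation.
(2−1) × 2 = 2 dB, so output = -27 − 2 = -29 dBFS.

-29 dBFS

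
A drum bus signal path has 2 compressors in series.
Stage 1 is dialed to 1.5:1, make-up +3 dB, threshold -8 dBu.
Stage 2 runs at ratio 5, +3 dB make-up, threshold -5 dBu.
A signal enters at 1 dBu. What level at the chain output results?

-0.8 dBu

Stage 1: 1 dBu is 9 dB over -8 dBu; at 1.5:1 that becomes 6 dB over, giving -2 dBu; +3 dB make-up → 1 dBu.
Stage 2: 6 dB above -5 dBu, reduced 5:1 to 1.2 dB above → -3.8 dBu; +3 dB make-up → -0.8 dBu.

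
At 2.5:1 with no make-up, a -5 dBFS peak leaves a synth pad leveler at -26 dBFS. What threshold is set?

Input is 35 dB above T (since output overshoot × R = input overshoot: (-26 − T)·2.5 = -5 − T gives T = -40 dBFS).
Check: -40 + (-5 − (-40))/2.5 = -40 + 14 = -26 dBFS. ✓

-40 dBFS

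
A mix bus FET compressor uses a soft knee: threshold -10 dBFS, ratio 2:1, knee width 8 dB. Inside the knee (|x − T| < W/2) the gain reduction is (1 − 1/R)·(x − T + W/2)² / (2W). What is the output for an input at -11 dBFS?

x − T + W/2 = -11 − (-10) + 4 = 3.
GR = (1 − 1/2) × 3² / 16 = 0.5 × 9 / 16 = 0.28125 dB.
Output = -11 − 0.28125 = -11.28125 dBFS.

-11.28125 dBFS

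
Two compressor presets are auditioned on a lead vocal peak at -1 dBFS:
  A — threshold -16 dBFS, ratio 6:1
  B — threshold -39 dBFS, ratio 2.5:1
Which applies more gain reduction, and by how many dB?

A: 15 dB over, compressed to 2.5 dB over, so 12.5 dB of GR.
B: 38 dB over, compressed to 15.2 dB over, so 22.8 dB of GR.
B applies 10.3 dB more gain reduction.

B, by 10.3 dB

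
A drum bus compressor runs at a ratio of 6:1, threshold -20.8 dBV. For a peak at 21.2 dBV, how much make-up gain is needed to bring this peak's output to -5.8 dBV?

Overshoot 42 dB → 42/6 = 7 dB after compression, so the compressed level is -20.8 + 7 = -13.8 dBV.
Make-up = target − compressed = -5.8 − (-13.8) = 8 dB.

8 dB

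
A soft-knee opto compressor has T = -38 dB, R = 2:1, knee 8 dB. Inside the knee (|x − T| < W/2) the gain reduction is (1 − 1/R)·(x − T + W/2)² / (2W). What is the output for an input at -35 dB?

x − T + W/2 = -35 − (-38) + 4 = 7.
GR = (1 − 1/2) × 7² / 16 = 0.5 × 49 / 16 = 1.53125 dB.
Output = -35 − 1.53125 = -36.53125 dB.

-36.53125 dB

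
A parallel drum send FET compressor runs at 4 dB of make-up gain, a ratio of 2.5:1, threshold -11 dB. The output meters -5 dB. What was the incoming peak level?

-6 dB

Remove make-up: -5 − 4 = -9 dB.
That's 2 dB above the -11 dB threshold.
Undo the ratio: input overshoot = 2 × 2.5 = 5 dB, giving input = -6 dB.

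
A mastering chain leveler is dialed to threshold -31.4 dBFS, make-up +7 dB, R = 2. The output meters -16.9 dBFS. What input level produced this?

-16.4 dBFS

Before make-up, the level was -16.9 − 7 = -23.9 dBFS.
The compressed level sits -23.9 − (-31.4) = 7.5 dB over threshold.
Before 2:1 compression the overshoot was 7.5 × 2 = 15 dB, so input = -31.4 + 15 = -16.4 dBFS.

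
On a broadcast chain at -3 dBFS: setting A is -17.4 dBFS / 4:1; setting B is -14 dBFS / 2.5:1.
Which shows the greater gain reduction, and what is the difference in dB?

A: GR = 14.4 − 14.4/4 = 10.8 dB.
B: GR = 11 − 11/2.5 = 6.6 dB.
A applies 4.2 dB more gain reduction.

A, by 4.2 dB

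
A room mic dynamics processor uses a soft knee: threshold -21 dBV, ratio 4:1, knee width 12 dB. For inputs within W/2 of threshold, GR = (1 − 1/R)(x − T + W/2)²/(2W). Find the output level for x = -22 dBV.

x − T + W/2 = -22 − (-21) + 6 = 5.
GR = (1 − 1/4) × 5² / 24 = 0.75 × 25 / 24 = 0.78125 dB.
Output = -22 − 0.78125 = -22.78125 dBV.

-22.78125 dBV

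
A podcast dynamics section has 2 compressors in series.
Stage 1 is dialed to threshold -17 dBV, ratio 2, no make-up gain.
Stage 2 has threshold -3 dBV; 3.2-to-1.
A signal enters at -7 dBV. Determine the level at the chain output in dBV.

-12 dBV

Stage 1: 10 dB above -17 dBV, reduced 2:1 to 5 dB above → -12 dBV.
Stage 2: below threshold (-12 ≤ -3); passes unchanged; output -12 dBV.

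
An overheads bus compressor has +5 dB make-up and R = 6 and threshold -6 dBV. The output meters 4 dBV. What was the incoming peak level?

24 dBV

Stripping the +5 dB make-up gives -1 dBV at the gain stage.
That's 5 dB above the -6 dBV threshold.
Before 6:1 compression the overshoot was 5 × 6 = 30 dB, so input = -6 + 30 = 24 dBV.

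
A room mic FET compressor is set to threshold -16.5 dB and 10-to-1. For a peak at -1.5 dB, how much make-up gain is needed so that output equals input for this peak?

13.5 dB

Overshoot 15 dB → 15/10 = 1.5 dB after compression, so the compressed level is -16.5 + 1.5 = -15 dB.
Make-up = target − compressed = -1.5 − (-15) = 13.5 dB.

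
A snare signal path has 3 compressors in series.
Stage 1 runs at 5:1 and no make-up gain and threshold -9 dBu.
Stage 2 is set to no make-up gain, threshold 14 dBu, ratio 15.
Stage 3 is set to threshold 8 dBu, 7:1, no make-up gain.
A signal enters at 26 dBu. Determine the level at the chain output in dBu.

Stage 1: 35 dB above -9 dBu, reduced 5:1 to 7 dB above → -2 dBu.
Stage 2: below threshold (-2 ≤ 14); passes unchanged; output -2 dBu.
Stage 3: -2 dBu is at or below the 8 dBu threshold — no compression; output -2 dBu.

-2 dBu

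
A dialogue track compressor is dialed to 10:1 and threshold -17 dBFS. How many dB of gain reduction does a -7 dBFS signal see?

9 dB

Overshoot = -7 − (-17) = 10 dB.
At 10:1, output sits 10/10 = 1 dB above threshold.
So the signal is attenuated by 10 − 1 = 9 dB.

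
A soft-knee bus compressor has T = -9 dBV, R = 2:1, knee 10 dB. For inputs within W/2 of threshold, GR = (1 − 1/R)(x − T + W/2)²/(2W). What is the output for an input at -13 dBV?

x − T + W/2 = -13 − (-9) + 5 = 1.
GR = (1 − 1/2) × 1² / 20 = 0.5 × 1 / 20 = 0.025 dB.
Output = -13 − 0.025 = -13.025 dBV.

-13.025 dBV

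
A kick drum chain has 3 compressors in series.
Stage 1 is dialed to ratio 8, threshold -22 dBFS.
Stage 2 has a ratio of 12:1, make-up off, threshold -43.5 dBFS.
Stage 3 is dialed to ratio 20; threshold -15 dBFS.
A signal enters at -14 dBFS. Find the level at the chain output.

Stage 1: overshoot 8 dB → 8/8 = 1 dB → -21 dBFS.
Stage 2: -21 dBFS is 22.5 dB over -43.5 dBFS; at 12:1 that becomes 1.875 dB over, giving -41.625 dBFS.
Stage 3: -41.625 dBFS is at or below the -15 dBFS threshold — no compression; output -41.625 dBFS.

-41.625 dBFS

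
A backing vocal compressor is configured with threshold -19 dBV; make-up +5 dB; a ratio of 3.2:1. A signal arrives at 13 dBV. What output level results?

Overshoot: 13 − (-19) = 32 dB.
The 32 dB excess becomes 10 dB after 3.2:1 reduction.
So the level is -19 + 10 = -9 dBV; make-up adds 5 dB, giving -4 dBV.

-4 dBV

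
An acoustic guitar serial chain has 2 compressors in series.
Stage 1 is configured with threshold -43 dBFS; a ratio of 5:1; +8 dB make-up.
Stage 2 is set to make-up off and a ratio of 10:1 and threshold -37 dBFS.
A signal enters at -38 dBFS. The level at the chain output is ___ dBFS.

-36.7 dBFS

Stage 1: -38 dBFS is 5 dB over -43 dBFS; at 5:1 that becomes 1 dB over, giving -42 dBFS; +8 dB make-up → -34 dBFS.
Stage 2: overshoot 3 dB → 3/10 = 0.3 dB → -36.7 dBFS.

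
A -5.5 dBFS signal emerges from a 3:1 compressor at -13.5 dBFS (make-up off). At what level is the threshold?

-17.5 dBFS

Let T be the threshold. Output overshoot = (input overshoot)/R, so -13.5 − T = (-5.5 − T)/3.
3·(-13.5 − T) = -5.5 − T → 2·T = -40.5 − (-5.5) = -35.
T = -35/2 = -17.5 dBFS.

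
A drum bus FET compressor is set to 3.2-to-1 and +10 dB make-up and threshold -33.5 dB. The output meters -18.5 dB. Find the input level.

Stripping the +10 dB make-up gives -28.5 dB at the gain stage.
The compressed level sits -28.5 − (-33.5) = 5 dB over threshold.
Input overshoot = R × output overshoot = 16 dB → input = -33.5 + 16 = -17.5 dB.

-17.5 dB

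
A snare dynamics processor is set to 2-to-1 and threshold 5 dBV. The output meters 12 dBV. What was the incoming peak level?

19 dBV

That's 7 dB above the 5 dBV threshold.
Undo the ratio: input overshoot = 7 × 2 = 14 dB, giving input = 19 dBV.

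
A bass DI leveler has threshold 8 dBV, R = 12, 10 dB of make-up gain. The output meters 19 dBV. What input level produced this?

20 dBV

Stripping the +10 dB make-up gives 9 dBV at the gain stage.
The compressed level sits 9 − 8 = 1 dB over threshold.
Before 12:1 compression the overshoot was 1 × 12 = 12 dB, so input = 8 + 12 = 20 dBV.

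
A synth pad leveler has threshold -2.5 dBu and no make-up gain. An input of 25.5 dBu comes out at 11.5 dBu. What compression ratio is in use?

2:1

Input overshoot = 25.5 − (-2.5) = 28 dB; output overshoot = 11.5 − (-2.5) = 14 dB.
Ratio = 28 / 14 = 2.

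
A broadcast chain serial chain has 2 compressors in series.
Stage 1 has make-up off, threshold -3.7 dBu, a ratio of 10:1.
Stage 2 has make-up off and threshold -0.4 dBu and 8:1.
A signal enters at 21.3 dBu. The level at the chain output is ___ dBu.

Stage 1: 25 dB above -3.7 dBu, reduced 10:1 to 2.5 dB above → -1.2 dBu.
Stage 2: below threshold (-1.2 ≤ -0.4); passes unchanged; output -1.2 dBu.

-1.2 dBu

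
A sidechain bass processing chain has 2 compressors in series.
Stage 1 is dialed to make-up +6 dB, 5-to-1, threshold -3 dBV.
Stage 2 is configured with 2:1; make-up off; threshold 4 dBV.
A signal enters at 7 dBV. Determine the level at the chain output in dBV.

4.5 dBV

Stage 1: overshoot 10 dB → 10/5 = 2 dB → -1 dBV; +6 dB make-up → 5 dBV.
Stage 2: 1 dB above 4 dBV, reduced 2:1 to 0.5 dB above → 4.5 dBV.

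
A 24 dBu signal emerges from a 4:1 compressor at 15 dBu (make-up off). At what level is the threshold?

12 dBu

Input is 12 dB above T (since output overshoot × R = input overshoot: (15 − T)·4 = 24 − T gives T = 12 dBu).
Check: 12 + (24 − 12)/4 = 12 + 3 = 15 dBu. ✓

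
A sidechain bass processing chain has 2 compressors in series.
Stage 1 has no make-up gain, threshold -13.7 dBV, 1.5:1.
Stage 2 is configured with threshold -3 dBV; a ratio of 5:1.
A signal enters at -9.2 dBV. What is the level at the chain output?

-10.7 dBV

Stage 1: -9.2 dBV is 4.5 dB over -13.7 dBV; at 1.5:1 that becomes 3 dB over, giving -10.7 dBV.
Stage 2: -10.7 dBV ≤ -3 dBV, so stage 2 doesn't engage; output -10.7 dBV.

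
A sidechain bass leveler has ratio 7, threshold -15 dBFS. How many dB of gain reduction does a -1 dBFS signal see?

12 dB

-1 dBFS exceeds the threshold by 14 dB.
At 7:1, output sits 14/7 = 2 dB above threshold.
So the signal is attenuated by 14 − 2 = 12 dB.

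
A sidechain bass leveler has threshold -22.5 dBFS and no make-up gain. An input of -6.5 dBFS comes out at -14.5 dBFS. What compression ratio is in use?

2:1

Input overshoot = -6.5 − (-22.5) = 16 dB; output overshoot = -14.5 − (-22.5) = 8 dB.
Ratio = 16 / 8 = 2.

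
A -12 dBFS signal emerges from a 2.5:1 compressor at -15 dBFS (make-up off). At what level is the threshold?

-17 dBFS

Input is 5 dB above T (since output overshoot × R = input overshoot: (-15 − T)·2.5 = -12 − T gives T = -17 dBFS).
Check: -17 + (-12 − (-17))/2.5 = -17 + 2 = -15 dBFS. ✓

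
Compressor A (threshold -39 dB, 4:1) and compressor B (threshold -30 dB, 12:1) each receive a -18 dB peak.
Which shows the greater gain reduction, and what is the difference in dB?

A, by 4.75 dB

A: overshoot 21 dB → output overshoot 5.25 dB → GR 15.75 dB.
B: overshoot 12 dB → output overshoot 1 dB → GR 11 dB.
Difference: 4.75 dB in favour of A.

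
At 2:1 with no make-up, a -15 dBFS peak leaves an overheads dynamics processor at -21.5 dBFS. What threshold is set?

-28 dBFS

Gain reduction = -15 − (-21.5) = 6.5 dB; output overshoot = GR / (R − 1) = 6.5 / 1 = 6.5 dB.
Threshold = output − output overshoot = -21.5 − 6.5 = -28 dBFS.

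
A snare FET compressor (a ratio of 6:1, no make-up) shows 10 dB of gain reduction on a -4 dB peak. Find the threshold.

Gain reduction = -4 − (-14) = 10 dB; output overshoot = GR / (R − 1) = 10 / 5 = 2 dB.
Threshold = output − output overshoot = -14 − 2 = -16 dB.

-16 dB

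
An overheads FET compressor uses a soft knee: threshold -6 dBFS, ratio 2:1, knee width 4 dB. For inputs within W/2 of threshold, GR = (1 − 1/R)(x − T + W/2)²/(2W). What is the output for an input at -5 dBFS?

-5.5625 dBFS

x − T + W/2 = -5 − (-6) + 2 = 3.
GR = (1 − 1/2) × 3² / 8 = 0.5 × 9 / 8 = 0.5625 dB.
Output = -5 − 0.5625 = -5.5625 dBFS.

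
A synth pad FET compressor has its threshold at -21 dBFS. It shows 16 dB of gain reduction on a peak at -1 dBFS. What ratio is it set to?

Input overshoot = -1 − (-21) = 20 dB.
Output overshoot = 20 − 16 = 4 dB.
Ratio = input overshoot / output overshoot = 20 / 4 = 5.

5:1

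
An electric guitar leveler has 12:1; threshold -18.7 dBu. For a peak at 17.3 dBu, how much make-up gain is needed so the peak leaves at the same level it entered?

Without make-up, output = threshold + overshoot/12 = -18.7 + 3 = -15.7 dBu.
Gap to target: 33 dB.

33 dB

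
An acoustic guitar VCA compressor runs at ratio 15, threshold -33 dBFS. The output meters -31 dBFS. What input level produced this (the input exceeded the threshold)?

-3 dBFS

That's 2 dB above the -33 dBFS threshold.
Input overshoot = R × output overshoot = 30 dB → input = -33 + 30 = -3 dBFS.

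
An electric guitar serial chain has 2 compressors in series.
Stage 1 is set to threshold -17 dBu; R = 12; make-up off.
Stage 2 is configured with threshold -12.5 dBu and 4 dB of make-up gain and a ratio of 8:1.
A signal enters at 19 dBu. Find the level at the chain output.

-10 dBu

Stage 1: 19 dBu is 36 dB over -17 dBu; at 12:1 that becomes 3 dB over, giving -14 dBu.
Stage 2: -14 dBu is at or below the -12.5 dBu threshold — no compression; make-up brings it to -10 dBu.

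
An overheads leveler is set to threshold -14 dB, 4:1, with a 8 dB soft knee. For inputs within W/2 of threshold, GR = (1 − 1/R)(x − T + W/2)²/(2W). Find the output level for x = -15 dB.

-15.421875 dB

x − T + W/2 = -15 − (-14) + 4 = 3.
GR = (1 − 1/4) × 3² / 16 = 0.75 × 9 / 16 = 0.421875 dB.
Output = -15 − 0.421875 = -15.421875 dB.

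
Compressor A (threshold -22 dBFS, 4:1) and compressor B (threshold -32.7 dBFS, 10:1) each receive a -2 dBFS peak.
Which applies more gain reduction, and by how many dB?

B, by 12.63 dB

A: overshoot 20 dB → output overshoot 5 dB → GR 15 dB.
B: overshoot 30.7 dB → output overshoot 3.07 dB → GR 27.63 dB.
B applies 12.63 dB more gain reduction.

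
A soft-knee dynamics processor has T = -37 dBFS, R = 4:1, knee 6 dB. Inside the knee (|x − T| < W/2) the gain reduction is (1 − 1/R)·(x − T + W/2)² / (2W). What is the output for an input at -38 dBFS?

-38.25 dBFS

x − T + W/2 = -38 − (-37) + 3 = 2.
GR = (1 − 1/4) × 2² / 12 = 0.75 × 4 / 12 = 0.25 dB.
Output = -38 − 0.25 = -38.25 dBFS.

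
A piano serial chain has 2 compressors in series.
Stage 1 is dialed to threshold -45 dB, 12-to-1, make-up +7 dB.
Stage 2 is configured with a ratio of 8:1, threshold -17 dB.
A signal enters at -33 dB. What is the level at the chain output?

Stage 1: 12 dB above -45 dB, reduced 12:1 to 1 dB above → -44 dB; +7 dB make-up → -37 dB.
Stage 2: -37 dB is at or below the -17 dB threshold — no compression; output -37 dB.

-37 dB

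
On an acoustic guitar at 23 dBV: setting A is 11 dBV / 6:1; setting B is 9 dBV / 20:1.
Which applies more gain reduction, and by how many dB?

B, by 3.3 dB

A: GR = 12 − 12/6 = 10 dB.
B: GR = 14 − 14/20 = 13.3 dB.
B applies 3.3 dB more gain reduction.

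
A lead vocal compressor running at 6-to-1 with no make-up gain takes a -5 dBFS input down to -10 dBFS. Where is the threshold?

Let T be the threshold. Output overshoot = (input overshoot)/R, so -10 − T = (-5 − T)/6.
6·(-10 − T) = -5 − T → 5·T = -60 − (-5) = -55.
T = -55/5 = -11 dBFS.

-11 dBFS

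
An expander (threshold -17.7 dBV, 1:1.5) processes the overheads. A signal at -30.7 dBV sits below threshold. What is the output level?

-37.2 dBV

The input is 13 dB below the -17.7 dBV threshold.
A 1:1.5 expander multiplies undershoot by 1.5: 13 × 1.5 = 19.5 dB below threshold.
Output = -17.7 − 19.5 = -37.2 dBV.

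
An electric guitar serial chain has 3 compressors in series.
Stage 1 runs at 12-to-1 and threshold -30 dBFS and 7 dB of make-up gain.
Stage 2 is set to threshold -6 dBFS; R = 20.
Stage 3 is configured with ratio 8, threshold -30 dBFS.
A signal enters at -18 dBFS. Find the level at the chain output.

-29 dBFS

Stage 1: overshoot 12 dB → 12/12 = 1 dB → -29 dBFS; +7 dB make-up → -22 dBFS.
Stage 2: -22 dBFS ≤ -6 dBFS, so stage 2 doesn't engage; output -22 dBFS.
Stage 3: -22 dBFS is 8 dB over -30 dBFS; at 8:1 that becomes 1 dB over, giving -29 dBFS.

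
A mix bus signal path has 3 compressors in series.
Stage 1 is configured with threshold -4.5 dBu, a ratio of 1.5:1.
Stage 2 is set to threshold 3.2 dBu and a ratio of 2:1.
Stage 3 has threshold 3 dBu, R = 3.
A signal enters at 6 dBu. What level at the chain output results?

2.5 dBu

Stage 1: 10.5 dB above -4.5 dBu, reduced 1.5:1 to 7 dB above → 2.5 dBu.
Stage 2: 2.5 dBu ≤ 3.2 dBu, so stage 2 doesn't engage; output 2.5 dBu.
Stage 3: below threshold (2.5 ≤ 3); passes unchanged; output 2.5 dBu.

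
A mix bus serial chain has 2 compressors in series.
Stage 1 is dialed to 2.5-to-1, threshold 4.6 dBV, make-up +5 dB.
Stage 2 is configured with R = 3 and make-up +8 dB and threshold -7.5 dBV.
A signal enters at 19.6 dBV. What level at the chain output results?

8.2 dBV

Stage 1: 19.6 dBV is 15 dB over 4.6 dBV; at 2.5:1 that becomes 6 dB over, giving 10.6 dBV; +5 dB make-up → 15.6 dBV.
Stage 2: 15.6 dBV is 23.1 dB over -7.5 dBV; at 3:1 that becomes 7.7 dB over, giving 0.2 dBV; +8 dB make-up → 8.2 dBV.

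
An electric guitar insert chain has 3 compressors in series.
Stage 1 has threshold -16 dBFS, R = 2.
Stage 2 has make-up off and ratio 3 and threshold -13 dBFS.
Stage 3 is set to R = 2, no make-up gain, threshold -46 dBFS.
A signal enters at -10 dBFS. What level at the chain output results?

-29.5 dBFS

Stage 1: -10 dBFS is 6 dB over -16 dBFS; at 2:1 that becomes 3 dB over, giving -13 dBFS.
Stage 2: below threshold (-13 ≤ -13); passes unchanged; output -13 dBFS.
Stage 3: 33 dB above -46 dBFS, reduced 2:1 to 16.5 dB above → -29.5 dBFS.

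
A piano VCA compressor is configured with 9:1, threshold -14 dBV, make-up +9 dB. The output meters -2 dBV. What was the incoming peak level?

13 dBV

Before make-up, the level was -2 − 9 = -11 dBV.
The compressed level sits -11 − (-14) = 3 dB over threshold.
Undo the ratio: input overshoot = 3 × 9 = 27 dB, giving input = 13 dBV.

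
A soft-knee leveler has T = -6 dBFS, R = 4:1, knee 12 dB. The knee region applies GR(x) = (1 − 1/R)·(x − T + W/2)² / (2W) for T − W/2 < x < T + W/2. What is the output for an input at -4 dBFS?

-6 dBFS

x − T + W/2 = -4 − (-6) + 6 = 8.
GR = (1 − 1/4) × 8² / 24 = 0.75 × 64 / 24 = 2 dB.
Output = -4 − 2 = -6 dBFS.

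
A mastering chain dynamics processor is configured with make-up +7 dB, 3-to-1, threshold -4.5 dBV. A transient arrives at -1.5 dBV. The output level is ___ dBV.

3.5 dBV

The input is 3 dB above the -4.5 dBV threshold.
3:1 compression reduces that to 3/3 = 1 dB over.
Output = -4.5 + 1 = -3.5 dBV; make-up adds 7 dB, giving 3.5 dBV.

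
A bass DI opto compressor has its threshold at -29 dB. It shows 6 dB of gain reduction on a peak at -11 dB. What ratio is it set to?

Input overshoot = -11 − (-29) = 18 dB.
Output overshoot = 18 − 6 = 12 dB.
Ratio = input overshoot / output overshoot = 18 / 12 = 1.5.

1.5:1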